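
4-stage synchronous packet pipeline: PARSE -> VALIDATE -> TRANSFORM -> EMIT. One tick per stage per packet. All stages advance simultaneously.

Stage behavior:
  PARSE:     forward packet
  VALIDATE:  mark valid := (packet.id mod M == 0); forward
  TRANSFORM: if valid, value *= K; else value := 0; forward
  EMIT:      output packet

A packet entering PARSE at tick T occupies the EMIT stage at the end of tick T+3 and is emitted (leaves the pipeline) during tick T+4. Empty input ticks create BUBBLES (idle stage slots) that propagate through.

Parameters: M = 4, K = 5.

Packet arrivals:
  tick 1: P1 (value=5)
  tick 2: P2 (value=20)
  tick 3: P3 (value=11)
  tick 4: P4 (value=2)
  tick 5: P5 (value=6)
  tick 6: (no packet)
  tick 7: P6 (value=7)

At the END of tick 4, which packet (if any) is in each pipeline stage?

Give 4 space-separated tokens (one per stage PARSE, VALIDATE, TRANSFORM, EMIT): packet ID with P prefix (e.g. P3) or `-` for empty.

Answer: P4 P3 P2 P1

Derivation:
Tick 1: [PARSE:P1(v=5,ok=F), VALIDATE:-, TRANSFORM:-, EMIT:-] out:-; in:P1
Tick 2: [PARSE:P2(v=20,ok=F), VALIDATE:P1(v=5,ok=F), TRANSFORM:-, EMIT:-] out:-; in:P2
Tick 3: [PARSE:P3(v=11,ok=F), VALIDATE:P2(v=20,ok=F), TRANSFORM:P1(v=0,ok=F), EMIT:-] out:-; in:P3
Tick 4: [PARSE:P4(v=2,ok=F), VALIDATE:P3(v=11,ok=F), TRANSFORM:P2(v=0,ok=F), EMIT:P1(v=0,ok=F)] out:-; in:P4
At end of tick 4: ['P4', 'P3', 'P2', 'P1']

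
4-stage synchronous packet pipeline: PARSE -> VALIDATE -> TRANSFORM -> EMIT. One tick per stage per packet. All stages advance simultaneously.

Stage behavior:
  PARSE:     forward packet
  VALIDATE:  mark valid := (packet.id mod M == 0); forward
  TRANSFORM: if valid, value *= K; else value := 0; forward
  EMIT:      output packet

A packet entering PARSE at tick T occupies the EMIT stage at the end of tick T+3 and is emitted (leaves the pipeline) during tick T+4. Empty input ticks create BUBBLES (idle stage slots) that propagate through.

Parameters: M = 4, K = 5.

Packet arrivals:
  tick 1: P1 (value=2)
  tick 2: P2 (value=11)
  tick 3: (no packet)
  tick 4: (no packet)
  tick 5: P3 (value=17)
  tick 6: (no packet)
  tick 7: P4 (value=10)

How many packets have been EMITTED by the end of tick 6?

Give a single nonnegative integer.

Tick 1: [PARSE:P1(v=2,ok=F), VALIDATE:-, TRANSFORM:-, EMIT:-] out:-; in:P1
Tick 2: [PARSE:P2(v=11,ok=F), VALIDATE:P1(v=2,ok=F), TRANSFORM:-, EMIT:-] out:-; in:P2
Tick 3: [PARSE:-, VALIDATE:P2(v=11,ok=F), TRANSFORM:P1(v=0,ok=F), EMIT:-] out:-; in:-
Tick 4: [PARSE:-, VALIDATE:-, TRANSFORM:P2(v=0,ok=F), EMIT:P1(v=0,ok=F)] out:-; in:-
Tick 5: [PARSE:P3(v=17,ok=F), VALIDATE:-, TRANSFORM:-, EMIT:P2(v=0,ok=F)] out:P1(v=0); in:P3
Tick 6: [PARSE:-, VALIDATE:P3(v=17,ok=F), TRANSFORM:-, EMIT:-] out:P2(v=0); in:-
Emitted by tick 6: ['P1', 'P2']

Answer: 2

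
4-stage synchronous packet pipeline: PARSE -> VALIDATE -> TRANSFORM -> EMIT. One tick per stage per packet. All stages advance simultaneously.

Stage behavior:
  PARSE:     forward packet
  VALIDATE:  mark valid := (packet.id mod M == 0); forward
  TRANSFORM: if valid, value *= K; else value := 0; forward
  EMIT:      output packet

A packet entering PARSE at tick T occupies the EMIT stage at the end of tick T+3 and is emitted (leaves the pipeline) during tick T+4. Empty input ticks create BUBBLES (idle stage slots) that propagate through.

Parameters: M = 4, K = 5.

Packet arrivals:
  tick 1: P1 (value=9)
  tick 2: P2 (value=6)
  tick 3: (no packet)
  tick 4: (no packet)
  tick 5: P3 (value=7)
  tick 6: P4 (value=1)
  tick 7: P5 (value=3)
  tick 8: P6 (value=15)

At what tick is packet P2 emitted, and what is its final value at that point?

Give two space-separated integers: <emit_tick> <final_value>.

Tick 1: [PARSE:P1(v=9,ok=F), VALIDATE:-, TRANSFORM:-, EMIT:-] out:-; in:P1
Tick 2: [PARSE:P2(v=6,ok=F), VALIDATE:P1(v=9,ok=F), TRANSFORM:-, EMIT:-] out:-; in:P2
Tick 3: [PARSE:-, VALIDATE:P2(v=6,ok=F), TRANSFORM:P1(v=0,ok=F), EMIT:-] out:-; in:-
Tick 4: [PARSE:-, VALIDATE:-, TRANSFORM:P2(v=0,ok=F), EMIT:P1(v=0,ok=F)] out:-; in:-
Tick 5: [PARSE:P3(v=7,ok=F), VALIDATE:-, TRANSFORM:-, EMIT:P2(v=0,ok=F)] out:P1(v=0); in:P3
Tick 6: [PARSE:P4(v=1,ok=F), VALIDATE:P3(v=7,ok=F), TRANSFORM:-, EMIT:-] out:P2(v=0); in:P4
Tick 7: [PARSE:P5(v=3,ok=F), VALIDATE:P4(v=1,ok=T), TRANSFORM:P3(v=0,ok=F), EMIT:-] out:-; in:P5
Tick 8: [PARSE:P6(v=15,ok=F), VALIDATE:P5(v=3,ok=F), TRANSFORM:P4(v=5,ok=T), EMIT:P3(v=0,ok=F)] out:-; in:P6
Tick 9: [PARSE:-, VALIDATE:P6(v=15,ok=F), TRANSFORM:P5(v=0,ok=F), EMIT:P4(v=5,ok=T)] out:P3(v=0); in:-
Tick 10: [PARSE:-, VALIDATE:-, TRANSFORM:P6(v=0,ok=F), EMIT:P5(v=0,ok=F)] out:P4(v=5); in:-
Tick 11: [PARSE:-, VALIDATE:-, TRANSFORM:-, EMIT:P6(v=0,ok=F)] out:P5(v=0); in:-
Tick 12: [PARSE:-, VALIDATE:-, TRANSFORM:-, EMIT:-] out:P6(v=0); in:-
P2: arrives tick 2, valid=False (id=2, id%4=2), emit tick 6, final value 0

Answer: 6 0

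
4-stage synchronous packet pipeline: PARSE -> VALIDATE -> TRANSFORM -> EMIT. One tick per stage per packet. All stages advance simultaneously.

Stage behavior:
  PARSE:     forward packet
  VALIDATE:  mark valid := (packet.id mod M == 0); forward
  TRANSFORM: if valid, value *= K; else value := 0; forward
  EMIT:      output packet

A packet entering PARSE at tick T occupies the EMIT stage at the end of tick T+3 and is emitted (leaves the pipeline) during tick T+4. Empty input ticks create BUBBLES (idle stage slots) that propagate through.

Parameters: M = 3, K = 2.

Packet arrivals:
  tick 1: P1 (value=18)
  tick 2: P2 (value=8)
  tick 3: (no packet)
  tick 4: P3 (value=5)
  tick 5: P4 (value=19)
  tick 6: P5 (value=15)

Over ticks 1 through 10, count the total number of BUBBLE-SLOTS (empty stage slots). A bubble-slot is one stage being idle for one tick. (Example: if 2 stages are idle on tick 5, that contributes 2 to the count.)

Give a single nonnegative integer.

Tick 1: [PARSE:P1(v=18,ok=F), VALIDATE:-, TRANSFORM:-, EMIT:-] out:-; bubbles=3
Tick 2: [PARSE:P2(v=8,ok=F), VALIDATE:P1(v=18,ok=F), TRANSFORM:-, EMIT:-] out:-; bubbles=2
Tick 3: [PARSE:-, VALIDATE:P2(v=8,ok=F), TRANSFORM:P1(v=0,ok=F), EMIT:-] out:-; bubbles=2
Tick 4: [PARSE:P3(v=5,ok=F), VALIDATE:-, TRANSFORM:P2(v=0,ok=F), EMIT:P1(v=0,ok=F)] out:-; bubbles=1
Tick 5: [PARSE:P4(v=19,ok=F), VALIDATE:P3(v=5,ok=T), TRANSFORM:-, EMIT:P2(v=0,ok=F)] out:P1(v=0); bubbles=1
Tick 6: [PARSE:P5(v=15,ok=F), VALIDATE:P4(v=19,ok=F), TRANSFORM:P3(v=10,ok=T), EMIT:-] out:P2(v=0); bubbles=1
Tick 7: [PARSE:-, VALIDATE:P5(v=15,ok=F), TRANSFORM:P4(v=0,ok=F), EMIT:P3(v=10,ok=T)] out:-; bubbles=1
Tick 8: [PARSE:-, VALIDATE:-, TRANSFORM:P5(v=0,ok=F), EMIT:P4(v=0,ok=F)] out:P3(v=10); bubbles=2
Tick 9: [PARSE:-, VALIDATE:-, TRANSFORM:-, EMIT:P5(v=0,ok=F)] out:P4(v=0); bubbles=3
Tick 10: [PARSE:-, VALIDATE:-, TRANSFORM:-, EMIT:-] out:P5(v=0); bubbles=4
Total bubble-slots: 20

Answer: 20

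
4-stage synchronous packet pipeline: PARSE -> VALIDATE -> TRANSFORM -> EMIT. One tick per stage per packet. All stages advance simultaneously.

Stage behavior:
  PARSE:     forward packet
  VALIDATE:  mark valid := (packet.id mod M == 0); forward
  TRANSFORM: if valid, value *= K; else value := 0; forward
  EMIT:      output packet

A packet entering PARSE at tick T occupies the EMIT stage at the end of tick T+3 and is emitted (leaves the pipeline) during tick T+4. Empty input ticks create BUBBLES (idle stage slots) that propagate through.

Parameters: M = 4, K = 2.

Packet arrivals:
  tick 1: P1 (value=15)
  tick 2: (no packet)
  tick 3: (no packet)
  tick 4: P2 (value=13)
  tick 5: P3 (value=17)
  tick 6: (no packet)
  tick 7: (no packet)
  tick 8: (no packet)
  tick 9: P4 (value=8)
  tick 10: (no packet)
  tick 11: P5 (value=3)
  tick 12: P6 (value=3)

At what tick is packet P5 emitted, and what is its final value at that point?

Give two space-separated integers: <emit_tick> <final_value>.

Tick 1: [PARSE:P1(v=15,ok=F), VALIDATE:-, TRANSFORM:-, EMIT:-] out:-; in:P1
Tick 2: [PARSE:-, VALIDATE:P1(v=15,ok=F), TRANSFORM:-, EMIT:-] out:-; in:-
Tick 3: [PARSE:-, VALIDATE:-, TRANSFORM:P1(v=0,ok=F), EMIT:-] out:-; in:-
Tick 4: [PARSE:P2(v=13,ok=F), VALIDATE:-, TRANSFORM:-, EMIT:P1(v=0,ok=F)] out:-; in:P2
Tick 5: [PARSE:P3(v=17,ok=F), VALIDATE:P2(v=13,ok=F), TRANSFORM:-, EMIT:-] out:P1(v=0); in:P3
Tick 6: [PARSE:-, VALIDATE:P3(v=17,ok=F), TRANSFORM:P2(v=0,ok=F), EMIT:-] out:-; in:-
Tick 7: [PARSE:-, VALIDATE:-, TRANSFORM:P3(v=0,ok=F), EMIT:P2(v=0,ok=F)] out:-; in:-
Tick 8: [PARSE:-, VALIDATE:-, TRANSFORM:-, EMIT:P3(v=0,ok=F)] out:P2(v=0); in:-
Tick 9: [PARSE:P4(v=8,ok=F), VALIDATE:-, TRANSFORM:-, EMIT:-] out:P3(v=0); in:P4
Tick 10: [PARSE:-, VALIDATE:P4(v=8,ok=T), TRANSFORM:-, EMIT:-] out:-; in:-
Tick 11: [PARSE:P5(v=3,ok=F), VALIDATE:-, TRANSFORM:P4(v=16,ok=T), EMIT:-] out:-; in:P5
Tick 12: [PARSE:P6(v=3,ok=F), VALIDATE:P5(v=3,ok=F), TRANSFORM:-, EMIT:P4(v=16,ok=T)] out:-; in:P6
Tick 13: [PARSE:-, VALIDATE:P6(v=3,ok=F), TRANSFORM:P5(v=0,ok=F), EMIT:-] out:P4(v=16); in:-
Tick 14: [PARSE:-, VALIDATE:-, TRANSFORM:P6(v=0,ok=F), EMIT:P5(v=0,ok=F)] out:-; in:-
Tick 15: [PARSE:-, VALIDATE:-, TRANSFORM:-, EMIT:P6(v=0,ok=F)] out:P5(v=0); in:-
Tick 16: [PARSE:-, VALIDATE:-, TRANSFORM:-, EMIT:-] out:P6(v=0); in:-
P5: arrives tick 11, valid=False (id=5, id%4=1), emit tick 15, final value 0

Answer: 15 0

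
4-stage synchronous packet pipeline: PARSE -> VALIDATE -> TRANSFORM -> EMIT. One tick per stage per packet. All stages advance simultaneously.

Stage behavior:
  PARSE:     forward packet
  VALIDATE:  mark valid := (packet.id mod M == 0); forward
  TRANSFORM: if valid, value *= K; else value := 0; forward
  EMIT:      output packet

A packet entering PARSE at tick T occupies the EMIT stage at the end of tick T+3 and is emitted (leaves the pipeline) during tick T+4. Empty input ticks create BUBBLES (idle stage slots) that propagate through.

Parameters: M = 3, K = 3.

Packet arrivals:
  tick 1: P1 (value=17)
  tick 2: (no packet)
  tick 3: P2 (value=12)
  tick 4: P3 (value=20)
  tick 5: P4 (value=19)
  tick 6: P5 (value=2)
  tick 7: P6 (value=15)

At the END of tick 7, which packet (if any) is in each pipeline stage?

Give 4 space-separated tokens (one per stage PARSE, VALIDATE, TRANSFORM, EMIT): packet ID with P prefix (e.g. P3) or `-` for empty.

Answer: P6 P5 P4 P3

Derivation:
Tick 1: [PARSE:P1(v=17,ok=F), VALIDATE:-, TRANSFORM:-, EMIT:-] out:-; in:P1
Tick 2: [PARSE:-, VALIDATE:P1(v=17,ok=F), TRANSFORM:-, EMIT:-] out:-; in:-
Tick 3: [PARSE:P2(v=12,ok=F), VALIDATE:-, TRANSFORM:P1(v=0,ok=F), EMIT:-] out:-; in:P2
Tick 4: [PARSE:P3(v=20,ok=F), VALIDATE:P2(v=12,ok=F), TRANSFORM:-, EMIT:P1(v=0,ok=F)] out:-; in:P3
Tick 5: [PARSE:P4(v=19,ok=F), VALIDATE:P3(v=20,ok=T), TRANSFORM:P2(v=0,ok=F), EMIT:-] out:P1(v=0); in:P4
Tick 6: [PARSE:P5(v=2,ok=F), VALIDATE:P4(v=19,ok=F), TRANSFORM:P3(v=60,ok=T), EMIT:P2(v=0,ok=F)] out:-; in:P5
Tick 7: [PARSE:P6(v=15,ok=F), VALIDATE:P5(v=2,ok=F), TRANSFORM:P4(v=0,ok=F), EMIT:P3(v=60,ok=T)] out:P2(v=0); in:P6
At end of tick 7: ['P6', 'P5', 'P4', 'P3']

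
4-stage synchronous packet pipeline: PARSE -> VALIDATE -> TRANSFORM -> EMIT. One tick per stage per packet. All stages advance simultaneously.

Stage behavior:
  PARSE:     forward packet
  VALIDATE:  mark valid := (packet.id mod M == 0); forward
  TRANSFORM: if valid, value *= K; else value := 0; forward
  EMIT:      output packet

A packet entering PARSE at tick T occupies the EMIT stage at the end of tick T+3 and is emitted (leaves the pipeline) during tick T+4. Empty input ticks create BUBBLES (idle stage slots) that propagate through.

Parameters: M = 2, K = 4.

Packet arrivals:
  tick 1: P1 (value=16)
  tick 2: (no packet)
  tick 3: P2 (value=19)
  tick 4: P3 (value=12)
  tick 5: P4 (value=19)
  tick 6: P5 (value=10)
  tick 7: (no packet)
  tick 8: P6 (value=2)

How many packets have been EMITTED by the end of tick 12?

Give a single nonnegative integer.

Answer: 6

Derivation:
Tick 1: [PARSE:P1(v=16,ok=F), VALIDATE:-, TRANSFORM:-, EMIT:-] out:-; in:P1
Tick 2: [PARSE:-, VALIDATE:P1(v=16,ok=F), TRANSFORM:-, EMIT:-] out:-; in:-
Tick 3: [PARSE:P2(v=19,ok=F), VALIDATE:-, TRANSFORM:P1(v=0,ok=F), EMIT:-] out:-; in:P2
Tick 4: [PARSE:P3(v=12,ok=F), VALIDATE:P2(v=19,ok=T), TRANSFORM:-, EMIT:P1(v=0,ok=F)] out:-; in:P3
Tick 5: [PARSE:P4(v=19,ok=F), VALIDATE:P3(v=12,ok=F), TRANSFORM:P2(v=76,ok=T), EMIT:-] out:P1(v=0); in:P4
Tick 6: [PARSE:P5(v=10,ok=F), VALIDATE:P4(v=19,ok=T), TRANSFORM:P3(v=0,ok=F), EMIT:P2(v=76,ok=T)] out:-; in:P5
Tick 7: [PARSE:-, VALIDATE:P5(v=10,ok=F), TRANSFORM:P4(v=76,ok=T), EMIT:P3(v=0,ok=F)] out:P2(v=76); in:-
Tick 8: [PARSE:P6(v=2,ok=F), VALIDATE:-, TRANSFORM:P5(v=0,ok=F), EMIT:P4(v=76,ok=T)] out:P3(v=0); in:P6
Tick 9: [PARSE:-, VALIDATE:P6(v=2,ok=T), TRANSFORM:-, EMIT:P5(v=0,ok=F)] out:P4(v=76); in:-
Tick 10: [PARSE:-, VALIDATE:-, TRANSFORM:P6(v=8,ok=T), EMIT:-] out:P5(v=0); in:-
Tick 11: [PARSE:-, VALIDATE:-, TRANSFORM:-, EMIT:P6(v=8,ok=T)] out:-; in:-
Tick 12: [PARSE:-, VALIDATE:-, TRANSFORM:-, EMIT:-] out:P6(v=8); in:-
Emitted by tick 12: ['P1', 'P2', 'P3', 'P4', 'P5', 'P6']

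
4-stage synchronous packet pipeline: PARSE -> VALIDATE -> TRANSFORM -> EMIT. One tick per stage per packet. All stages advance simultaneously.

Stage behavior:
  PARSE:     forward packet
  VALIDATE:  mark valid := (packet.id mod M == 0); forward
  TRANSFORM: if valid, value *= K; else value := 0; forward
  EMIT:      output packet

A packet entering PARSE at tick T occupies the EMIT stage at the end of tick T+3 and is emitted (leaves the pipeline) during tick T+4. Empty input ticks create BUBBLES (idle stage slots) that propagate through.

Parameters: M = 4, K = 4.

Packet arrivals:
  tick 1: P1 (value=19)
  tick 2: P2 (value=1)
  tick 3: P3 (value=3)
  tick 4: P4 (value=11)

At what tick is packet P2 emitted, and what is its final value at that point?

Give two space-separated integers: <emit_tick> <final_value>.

Tick 1: [PARSE:P1(v=19,ok=F), VALIDATE:-, TRANSFORM:-, EMIT:-] out:-; in:P1
Tick 2: [PARSE:P2(v=1,ok=F), VALIDATE:P1(v=19,ok=F), TRANSFORM:-, EMIT:-] out:-; in:P2
Tick 3: [PARSE:P3(v=3,ok=F), VALIDATE:P2(v=1,ok=F), TRANSFORM:P1(v=0,ok=F), EMIT:-] out:-; in:P3
Tick 4: [PARSE:P4(v=11,ok=F), VALIDATE:P3(v=3,ok=F), TRANSFORM:P2(v=0,ok=F), EMIT:P1(v=0,ok=F)] out:-; in:P4
Tick 5: [PARSE:-, VALIDATE:P4(v=11,ok=T), TRANSFORM:P3(v=0,ok=F), EMIT:P2(v=0,ok=F)] out:P1(v=0); in:-
Tick 6: [PARSE:-, VALIDATE:-, TRANSFORM:P4(v=44,ok=T), EMIT:P3(v=0,ok=F)] out:P2(v=0); in:-
Tick 7: [PARSE:-, VALIDATE:-, TRANSFORM:-, EMIT:P4(v=44,ok=T)] out:P3(v=0); in:-
Tick 8: [PARSE:-, VALIDATE:-, TRANSFORM:-, EMIT:-] out:P4(v=44); in:-
P2: arrives tick 2, valid=False (id=2, id%4=2), emit tick 6, final value 0

Answer: 6 0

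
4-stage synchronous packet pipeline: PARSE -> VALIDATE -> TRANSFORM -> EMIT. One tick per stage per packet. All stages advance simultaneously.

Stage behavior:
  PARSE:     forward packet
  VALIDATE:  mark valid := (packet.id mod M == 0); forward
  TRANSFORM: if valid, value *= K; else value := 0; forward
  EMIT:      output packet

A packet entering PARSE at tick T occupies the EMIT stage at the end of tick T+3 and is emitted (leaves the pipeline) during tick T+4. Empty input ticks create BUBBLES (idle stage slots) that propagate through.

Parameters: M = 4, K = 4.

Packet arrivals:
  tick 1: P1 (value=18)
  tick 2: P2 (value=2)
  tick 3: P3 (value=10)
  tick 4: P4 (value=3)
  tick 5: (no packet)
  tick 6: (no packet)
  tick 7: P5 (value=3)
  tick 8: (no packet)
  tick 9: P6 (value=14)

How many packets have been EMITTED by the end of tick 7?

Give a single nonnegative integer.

Answer: 3

Derivation:
Tick 1: [PARSE:P1(v=18,ok=F), VALIDATE:-, TRANSFORM:-, EMIT:-] out:-; in:P1
Tick 2: [PARSE:P2(v=2,ok=F), VALIDATE:P1(v=18,ok=F), TRANSFORM:-, EMIT:-] out:-; in:P2
Tick 3: [PARSE:P3(v=10,ok=F), VALIDATE:P2(v=2,ok=F), TRANSFORM:P1(v=0,ok=F), EMIT:-] out:-; in:P3
Tick 4: [PARSE:P4(v=3,ok=F), VALIDATE:P3(v=10,ok=F), TRANSFORM:P2(v=0,ok=F), EMIT:P1(v=0,ok=F)] out:-; in:P4
Tick 5: [PARSE:-, VALIDATE:P4(v=3,ok=T), TRANSFORM:P3(v=0,ok=F), EMIT:P2(v=0,ok=F)] out:P1(v=0); in:-
Tick 6: [PARSE:-, VALIDATE:-, TRANSFORM:P4(v=12,ok=T), EMIT:P3(v=0,ok=F)] out:P2(v=0); in:-
Tick 7: [PARSE:P5(v=3,ok=F), VALIDATE:-, TRANSFORM:-, EMIT:P4(v=12,ok=T)] out:P3(v=0); in:P5
Emitted by tick 7: ['P1', 'P2', 'P3']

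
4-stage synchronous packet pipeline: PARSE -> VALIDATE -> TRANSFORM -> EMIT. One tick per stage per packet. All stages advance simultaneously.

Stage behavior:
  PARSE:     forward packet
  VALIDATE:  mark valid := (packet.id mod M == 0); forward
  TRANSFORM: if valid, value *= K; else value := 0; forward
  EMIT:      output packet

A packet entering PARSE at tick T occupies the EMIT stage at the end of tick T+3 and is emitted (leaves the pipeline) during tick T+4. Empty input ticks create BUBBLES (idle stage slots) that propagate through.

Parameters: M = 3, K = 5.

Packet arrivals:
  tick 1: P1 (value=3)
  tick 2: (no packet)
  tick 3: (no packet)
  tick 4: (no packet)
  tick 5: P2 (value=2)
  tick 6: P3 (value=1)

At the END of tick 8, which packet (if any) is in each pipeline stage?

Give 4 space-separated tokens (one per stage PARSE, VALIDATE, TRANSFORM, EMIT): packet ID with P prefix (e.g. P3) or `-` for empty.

Tick 1: [PARSE:P1(v=3,ok=F), VALIDATE:-, TRANSFORM:-, EMIT:-] out:-; in:P1
Tick 2: [PARSE:-, VALIDATE:P1(v=3,ok=F), TRANSFORM:-, EMIT:-] out:-; in:-
Tick 3: [PARSE:-, VALIDATE:-, TRANSFORM:P1(v=0,ok=F), EMIT:-] out:-; in:-
Tick 4: [PARSE:-, VALIDATE:-, TRANSFORM:-, EMIT:P1(v=0,ok=F)] out:-; in:-
Tick 5: [PARSE:P2(v=2,ok=F), VALIDATE:-, TRANSFORM:-, EMIT:-] out:P1(v=0); in:P2
Tick 6: [PARSE:P3(v=1,ok=F), VALIDATE:P2(v=2,ok=F), TRANSFORM:-, EMIT:-] out:-; in:P3
Tick 7: [PARSE:-, VALIDATE:P3(v=1,ok=T), TRANSFORM:P2(v=0,ok=F), EMIT:-] out:-; in:-
Tick 8: [PARSE:-, VALIDATE:-, TRANSFORM:P3(v=5,ok=T), EMIT:P2(v=0,ok=F)] out:-; in:-
At end of tick 8: ['-', '-', 'P3', 'P2']

Answer: - - P3 P2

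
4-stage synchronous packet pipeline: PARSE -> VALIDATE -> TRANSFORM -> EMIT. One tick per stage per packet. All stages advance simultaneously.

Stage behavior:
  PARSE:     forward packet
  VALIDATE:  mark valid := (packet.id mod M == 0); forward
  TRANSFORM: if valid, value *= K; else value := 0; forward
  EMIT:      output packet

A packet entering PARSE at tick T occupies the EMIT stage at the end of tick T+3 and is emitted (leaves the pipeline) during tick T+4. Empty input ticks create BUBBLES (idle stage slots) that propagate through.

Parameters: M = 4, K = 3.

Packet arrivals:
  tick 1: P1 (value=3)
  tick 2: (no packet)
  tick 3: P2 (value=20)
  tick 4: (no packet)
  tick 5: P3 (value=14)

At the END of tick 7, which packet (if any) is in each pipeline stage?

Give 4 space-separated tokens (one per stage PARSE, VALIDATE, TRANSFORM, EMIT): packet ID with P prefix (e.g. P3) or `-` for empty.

Tick 1: [PARSE:P1(v=3,ok=F), VALIDATE:-, TRANSFORM:-, EMIT:-] out:-; in:P1
Tick 2: [PARSE:-, VALIDATE:P1(v=3,ok=F), TRANSFORM:-, EMIT:-] out:-; in:-
Tick 3: [PARSE:P2(v=20,ok=F), VALIDATE:-, TRANSFORM:P1(v=0,ok=F), EMIT:-] out:-; in:P2
Tick 4: [PARSE:-, VALIDATE:P2(v=20,ok=F), TRANSFORM:-, EMIT:P1(v=0,ok=F)] out:-; in:-
Tick 5: [PARSE:P3(v=14,ok=F), VALIDATE:-, TRANSFORM:P2(v=0,ok=F), EMIT:-] out:P1(v=0); in:P3
Tick 6: [PARSE:-, VALIDATE:P3(v=14,ok=F), TRANSFORM:-, EMIT:P2(v=0,ok=F)] out:-; in:-
Tick 7: [PARSE:-, VALIDATE:-, TRANSFORM:P3(v=0,ok=F), EMIT:-] out:P2(v=0); in:-
At end of tick 7: ['-', '-', 'P3', '-']

Answer: - - P3 -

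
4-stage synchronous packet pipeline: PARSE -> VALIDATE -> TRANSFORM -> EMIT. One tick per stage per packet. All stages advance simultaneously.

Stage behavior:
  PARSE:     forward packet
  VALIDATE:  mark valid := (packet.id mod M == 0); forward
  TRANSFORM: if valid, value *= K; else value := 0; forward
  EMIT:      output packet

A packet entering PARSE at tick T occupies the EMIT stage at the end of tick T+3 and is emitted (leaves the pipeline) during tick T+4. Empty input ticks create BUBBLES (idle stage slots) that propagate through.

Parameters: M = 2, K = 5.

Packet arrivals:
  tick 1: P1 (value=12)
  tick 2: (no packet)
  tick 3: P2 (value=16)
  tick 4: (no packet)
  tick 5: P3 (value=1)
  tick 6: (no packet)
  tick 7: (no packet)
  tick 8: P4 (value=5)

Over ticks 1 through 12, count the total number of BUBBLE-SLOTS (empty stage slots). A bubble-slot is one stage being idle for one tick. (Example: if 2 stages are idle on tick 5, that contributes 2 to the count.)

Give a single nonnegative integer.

Tick 1: [PARSE:P1(v=12,ok=F), VALIDATE:-, TRANSFORM:-, EMIT:-] out:-; bubbles=3
Tick 2: [PARSE:-, VALIDATE:P1(v=12,ok=F), TRANSFORM:-, EMIT:-] out:-; bubbles=3
Tick 3: [PARSE:P2(v=16,ok=F), VALIDATE:-, TRANSFORM:P1(v=0,ok=F), EMIT:-] out:-; bubbles=2
Tick 4: [PARSE:-, VALIDATE:P2(v=16,ok=T), TRANSFORM:-, EMIT:P1(v=0,ok=F)] out:-; bubbles=2
Tick 5: [PARSE:P3(v=1,ok=F), VALIDATE:-, TRANSFORM:P2(v=80,ok=T), EMIT:-] out:P1(v=0); bubbles=2
Tick 6: [PARSE:-, VALIDATE:P3(v=1,ok=F), TRANSFORM:-, EMIT:P2(v=80,ok=T)] out:-; bubbles=2
Tick 7: [PARSE:-, VALIDATE:-, TRANSFORM:P3(v=0,ok=F), EMIT:-] out:P2(v=80); bubbles=3
Tick 8: [PARSE:P4(v=5,ok=F), VALIDATE:-, TRANSFORM:-, EMIT:P3(v=0,ok=F)] out:-; bubbles=2
Tick 9: [PARSE:-, VALIDATE:P4(v=5,ok=T), TRANSFORM:-, EMIT:-] out:P3(v=0); bubbles=3
Tick 10: [PARSE:-, VALIDATE:-, TRANSFORM:P4(v=25,ok=T), EMIT:-] out:-; bubbles=3
Tick 11: [PARSE:-, VALIDATE:-, TRANSFORM:-, EMIT:P4(v=25,ok=T)] out:-; bubbles=3
Tick 12: [PARSE:-, VALIDATE:-, TRANSFORM:-, EMIT:-] out:P4(v=25); bubbles=4
Total bubble-slots: 32

Answer: 32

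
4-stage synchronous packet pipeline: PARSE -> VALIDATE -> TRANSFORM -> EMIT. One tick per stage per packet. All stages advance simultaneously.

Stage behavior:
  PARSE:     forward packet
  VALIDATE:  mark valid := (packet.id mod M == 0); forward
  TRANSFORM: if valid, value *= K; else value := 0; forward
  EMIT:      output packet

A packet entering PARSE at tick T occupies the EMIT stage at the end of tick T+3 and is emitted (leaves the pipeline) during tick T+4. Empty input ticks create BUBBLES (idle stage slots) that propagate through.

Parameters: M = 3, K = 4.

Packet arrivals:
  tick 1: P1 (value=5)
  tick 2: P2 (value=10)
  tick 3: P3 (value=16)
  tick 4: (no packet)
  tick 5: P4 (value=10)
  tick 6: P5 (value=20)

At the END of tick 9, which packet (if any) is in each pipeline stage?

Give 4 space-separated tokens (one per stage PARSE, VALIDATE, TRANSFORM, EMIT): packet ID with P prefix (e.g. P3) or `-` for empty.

Answer: - - - P5

Derivation:
Tick 1: [PARSE:P1(v=5,ok=F), VALIDATE:-, TRANSFORM:-, EMIT:-] out:-; in:P1
Tick 2: [PARSE:P2(v=10,ok=F), VALIDATE:P1(v=5,ok=F), TRANSFORM:-, EMIT:-] out:-; in:P2
Tick 3: [PARSE:P3(v=16,ok=F), VALIDATE:P2(v=10,ok=F), TRANSFORM:P1(v=0,ok=F), EMIT:-] out:-; in:P3
Tick 4: [PARSE:-, VALIDATE:P3(v=16,ok=T), TRANSFORM:P2(v=0,ok=F), EMIT:P1(v=0,ok=F)] out:-; in:-
Tick 5: [PARSE:P4(v=10,ok=F), VALIDATE:-, TRANSFORM:P3(v=64,ok=T), EMIT:P2(v=0,ok=F)] out:P1(v=0); in:P4
Tick 6: [PARSE:P5(v=20,ok=F), VALIDATE:P4(v=10,ok=F), TRANSFORM:-, EMIT:P3(v=64,ok=T)] out:P2(v=0); in:P5
Tick 7: [PARSE:-, VALIDATE:P5(v=20,ok=F), TRANSFORM:P4(v=0,ok=F), EMIT:-] out:P3(v=64); in:-
Tick 8: [PARSE:-, VALIDATE:-, TRANSFORM:P5(v=0,ok=F), EMIT:P4(v=0,ok=F)] out:-; in:-
Tick 9: [PARSE:-, VALIDATE:-, TRANSFORM:-, EMIT:P5(v=0,ok=F)] out:P4(v=0); in:-
At end of tick 9: ['-', '-', '-', 'P5']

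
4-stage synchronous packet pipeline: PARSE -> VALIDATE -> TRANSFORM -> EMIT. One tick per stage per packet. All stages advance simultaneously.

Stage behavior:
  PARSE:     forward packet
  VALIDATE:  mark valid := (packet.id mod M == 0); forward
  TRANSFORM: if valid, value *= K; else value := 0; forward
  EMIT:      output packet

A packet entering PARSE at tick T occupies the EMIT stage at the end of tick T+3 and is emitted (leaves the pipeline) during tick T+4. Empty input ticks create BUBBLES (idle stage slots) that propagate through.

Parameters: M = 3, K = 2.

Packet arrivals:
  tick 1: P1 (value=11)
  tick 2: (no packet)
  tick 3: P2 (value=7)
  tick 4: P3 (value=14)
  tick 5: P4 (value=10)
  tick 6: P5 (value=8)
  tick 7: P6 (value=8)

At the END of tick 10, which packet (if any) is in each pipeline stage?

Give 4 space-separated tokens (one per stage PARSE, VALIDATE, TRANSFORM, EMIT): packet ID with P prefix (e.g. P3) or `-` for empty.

Tick 1: [PARSE:P1(v=11,ok=F), VALIDATE:-, TRANSFORM:-, EMIT:-] out:-; in:P1
Tick 2: [PARSE:-, VALIDATE:P1(v=11,ok=F), TRANSFORM:-, EMIT:-] out:-; in:-
Tick 3: [PARSE:P2(v=7,ok=F), VALIDATE:-, TRANSFORM:P1(v=0,ok=F), EMIT:-] out:-; in:P2
Tick 4: [PARSE:P3(v=14,ok=F), VALIDATE:P2(v=7,ok=F), TRANSFORM:-, EMIT:P1(v=0,ok=F)] out:-; in:P3
Tick 5: [PARSE:P4(v=10,ok=F), VALIDATE:P3(v=14,ok=T), TRANSFORM:P2(v=0,ok=F), EMIT:-] out:P1(v=0); in:P4
Tick 6: [PARSE:P5(v=8,ok=F), VALIDATE:P4(v=10,ok=F), TRANSFORM:P3(v=28,ok=T), EMIT:P2(v=0,ok=F)] out:-; in:P5
Tick 7: [PARSE:P6(v=8,ok=F), VALIDATE:P5(v=8,ok=F), TRANSFORM:P4(v=0,ok=F), EMIT:P3(v=28,ok=T)] out:P2(v=0); in:P6
Tick 8: [PARSE:-, VALIDATE:P6(v=8,ok=T), TRANSFORM:P5(v=0,ok=F), EMIT:P4(v=0,ok=F)] out:P3(v=28); in:-
Tick 9: [PARSE:-, VALIDATE:-, TRANSFORM:P6(v=16,ok=T), EMIT:P5(v=0,ok=F)] out:P4(v=0); in:-
Tick 10: [PARSE:-, VALIDATE:-, TRANSFORM:-, EMIT:P6(v=16,ok=T)] out:P5(v=0); in:-
At end of tick 10: ['-', '-', '-', 'P6']

Answer: - - - P6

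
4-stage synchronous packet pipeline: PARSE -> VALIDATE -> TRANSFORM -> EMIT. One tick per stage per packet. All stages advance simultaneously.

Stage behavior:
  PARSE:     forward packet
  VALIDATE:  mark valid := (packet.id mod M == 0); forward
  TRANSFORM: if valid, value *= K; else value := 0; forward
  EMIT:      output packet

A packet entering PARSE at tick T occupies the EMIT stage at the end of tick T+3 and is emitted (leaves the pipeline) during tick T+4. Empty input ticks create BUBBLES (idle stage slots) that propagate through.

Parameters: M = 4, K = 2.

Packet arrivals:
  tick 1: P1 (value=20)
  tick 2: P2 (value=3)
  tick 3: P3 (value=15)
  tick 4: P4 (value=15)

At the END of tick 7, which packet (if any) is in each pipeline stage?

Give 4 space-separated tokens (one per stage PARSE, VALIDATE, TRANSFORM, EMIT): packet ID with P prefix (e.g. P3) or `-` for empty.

Tick 1: [PARSE:P1(v=20,ok=F), VALIDATE:-, TRANSFORM:-, EMIT:-] out:-; in:P1
Tick 2: [PARSE:P2(v=3,ok=F), VALIDATE:P1(v=20,ok=F), TRANSFORM:-, EMIT:-] out:-; in:P2
Tick 3: [PARSE:P3(v=15,ok=F), VALIDATE:P2(v=3,ok=F), TRANSFORM:P1(v=0,ok=F), EMIT:-] out:-; in:P3
Tick 4: [PARSE:P4(v=15,ok=F), VALIDATE:P3(v=15,ok=F), TRANSFORM:P2(v=0,ok=F), EMIT:P1(v=0,ok=F)] out:-; in:P4
Tick 5: [PARSE:-, VALIDATE:P4(v=15,ok=T), TRANSFORM:P3(v=0,ok=F), EMIT:P2(v=0,ok=F)] out:P1(v=0); in:-
Tick 6: [PARSE:-, VALIDATE:-, TRANSFORM:P4(v=30,ok=T), EMIT:P3(v=0,ok=F)] out:P2(v=0); in:-
Tick 7: [PARSE:-, VALIDATE:-, TRANSFORM:-, EMIT:P4(v=30,ok=T)] out:P3(v=0); in:-
At end of tick 7: ['-', '-', '-', 'P4']

Answer: - - - P4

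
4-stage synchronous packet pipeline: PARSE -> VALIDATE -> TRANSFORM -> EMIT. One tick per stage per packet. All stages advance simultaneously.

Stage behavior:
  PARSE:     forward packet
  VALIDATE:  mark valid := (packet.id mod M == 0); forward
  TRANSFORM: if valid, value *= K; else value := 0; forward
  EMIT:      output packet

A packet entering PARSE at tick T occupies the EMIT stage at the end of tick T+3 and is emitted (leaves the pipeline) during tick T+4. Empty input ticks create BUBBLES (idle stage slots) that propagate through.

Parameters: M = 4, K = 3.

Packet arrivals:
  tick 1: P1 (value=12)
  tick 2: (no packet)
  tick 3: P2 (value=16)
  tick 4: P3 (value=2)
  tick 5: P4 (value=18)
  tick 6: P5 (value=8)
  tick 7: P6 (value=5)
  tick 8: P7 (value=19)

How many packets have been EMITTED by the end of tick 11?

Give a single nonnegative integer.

Answer: 6

Derivation:
Tick 1: [PARSE:P1(v=12,ok=F), VALIDATE:-, TRANSFORM:-, EMIT:-] out:-; in:P1
Tick 2: [PARSE:-, VALIDATE:P1(v=12,ok=F), TRANSFORM:-, EMIT:-] out:-; in:-
Tick 3: [PARSE:P2(v=16,ok=F), VALIDATE:-, TRANSFORM:P1(v=0,ok=F), EMIT:-] out:-; in:P2
Tick 4: [PARSE:P3(v=2,ok=F), VALIDATE:P2(v=16,ok=F), TRANSFORM:-, EMIT:P1(v=0,ok=F)] out:-; in:P3
Tick 5: [PARSE:P4(v=18,ok=F), VALIDATE:P3(v=2,ok=F), TRANSFORM:P2(v=0,ok=F), EMIT:-] out:P1(v=0); in:P4
Tick 6: [PARSE:P5(v=8,ok=F), VALIDATE:P4(v=18,ok=T), TRANSFORM:P3(v=0,ok=F), EMIT:P2(v=0,ok=F)] out:-; in:P5
Tick 7: [PARSE:P6(v=5,ok=F), VALIDATE:P5(v=8,ok=F), TRANSFORM:P4(v=54,ok=T), EMIT:P3(v=0,ok=F)] out:P2(v=0); in:P6
Tick 8: [PARSE:P7(v=19,ok=F), VALIDATE:P6(v=5,ok=F), TRANSFORM:P5(v=0,ok=F), EMIT:P4(v=54,ok=T)] out:P3(v=0); in:P7
Tick 9: [PARSE:-, VALIDATE:P7(v=19,ok=F), TRANSFORM:P6(v=0,ok=F), EMIT:P5(v=0,ok=F)] out:P4(v=54); in:-
Tick 10: [PARSE:-, VALIDATE:-, TRANSFORM:P7(v=0,ok=F), EMIT:P6(v=0,ok=F)] out:P5(v=0); in:-
Tick 11: [PARSE:-, VALIDATE:-, TRANSFORM:-, EMIT:P7(v=0,ok=F)] out:P6(v=0); in:-
Emitted by tick 11: ['P1', 'P2', 'P3', 'P4', 'P5', 'P6']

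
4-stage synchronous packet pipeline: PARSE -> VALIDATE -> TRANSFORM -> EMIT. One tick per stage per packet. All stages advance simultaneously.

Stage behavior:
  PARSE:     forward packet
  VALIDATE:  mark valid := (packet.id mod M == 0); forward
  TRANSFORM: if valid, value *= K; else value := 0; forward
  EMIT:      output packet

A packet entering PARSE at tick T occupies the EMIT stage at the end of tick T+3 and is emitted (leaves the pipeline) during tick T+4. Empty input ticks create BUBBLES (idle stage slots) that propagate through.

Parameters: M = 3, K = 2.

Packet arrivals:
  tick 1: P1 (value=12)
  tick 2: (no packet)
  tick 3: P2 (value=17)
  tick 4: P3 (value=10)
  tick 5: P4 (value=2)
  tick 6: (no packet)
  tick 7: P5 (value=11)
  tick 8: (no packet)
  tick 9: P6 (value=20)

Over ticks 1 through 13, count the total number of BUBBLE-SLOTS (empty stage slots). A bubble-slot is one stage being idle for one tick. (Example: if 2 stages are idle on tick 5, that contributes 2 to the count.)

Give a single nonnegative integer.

Tick 1: [PARSE:P1(v=12,ok=F), VALIDATE:-, TRANSFORM:-, EMIT:-] out:-; bubbles=3
Tick 2: [PARSE:-, VALIDATE:P1(v=12,ok=F), TRANSFORM:-, EMIT:-] out:-; bubbles=3
Tick 3: [PARSE:P2(v=17,ok=F), VALIDATE:-, TRANSFORM:P1(v=0,ok=F), EMIT:-] out:-; bubbles=2
Tick 4: [PARSE:P3(v=10,ok=F), VALIDATE:P2(v=17,ok=F), TRANSFORM:-, EMIT:P1(v=0,ok=F)] out:-; bubbles=1
Tick 5: [PARSE:P4(v=2,ok=F), VALIDATE:P3(v=10,ok=T), TRANSFORM:P2(v=0,ok=F), EMIT:-] out:P1(v=0); bubbles=1
Tick 6: [PARSE:-, VALIDATE:P4(v=2,ok=F), TRANSFORM:P3(v=20,ok=T), EMIT:P2(v=0,ok=F)] out:-; bubbles=1
Tick 7: [PARSE:P5(v=11,ok=F), VALIDATE:-, TRANSFORM:P4(v=0,ok=F), EMIT:P3(v=20,ok=T)] out:P2(v=0); bubbles=1
Tick 8: [PARSE:-, VALIDATE:P5(v=11,ok=F), TRANSFORM:-, EMIT:P4(v=0,ok=F)] out:P3(v=20); bubbles=2
Tick 9: [PARSE:P6(v=20,ok=F), VALIDATE:-, TRANSFORM:P5(v=0,ok=F), EMIT:-] out:P4(v=0); bubbles=2
Tick 10: [PARSE:-, VALIDATE:P6(v=20,ok=T), TRANSFORM:-, EMIT:P5(v=0,ok=F)] out:-; bubbles=2
Tick 11: [PARSE:-, VALIDATE:-, TRANSFORM:P6(v=40,ok=T), EMIT:-] out:P5(v=0); bubbles=3
Tick 12: [PARSE:-, VALIDATE:-, TRANSFORM:-, EMIT:P6(v=40,ok=T)] out:-; bubbles=3
Tick 13: [PARSE:-, VALIDATE:-, TRANSFORM:-, EMIT:-] out:P6(v=40); bubbles=4
Total bubble-slots: 28

Answer: 28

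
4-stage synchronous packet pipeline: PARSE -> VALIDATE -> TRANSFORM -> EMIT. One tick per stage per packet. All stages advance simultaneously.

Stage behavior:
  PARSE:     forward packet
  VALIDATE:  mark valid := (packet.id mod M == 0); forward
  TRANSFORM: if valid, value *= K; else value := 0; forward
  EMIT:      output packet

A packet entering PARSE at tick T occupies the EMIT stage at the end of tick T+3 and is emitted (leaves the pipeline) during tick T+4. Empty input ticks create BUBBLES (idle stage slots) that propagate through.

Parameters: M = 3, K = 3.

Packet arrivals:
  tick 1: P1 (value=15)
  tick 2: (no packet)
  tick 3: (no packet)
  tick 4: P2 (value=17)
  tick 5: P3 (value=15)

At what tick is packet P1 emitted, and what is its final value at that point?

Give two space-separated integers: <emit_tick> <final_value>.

Tick 1: [PARSE:P1(v=15,ok=F), VALIDATE:-, TRANSFORM:-, EMIT:-] out:-; in:P1
Tick 2: [PARSE:-, VALIDATE:P1(v=15,ok=F), TRANSFORM:-, EMIT:-] out:-; in:-
Tick 3: [PARSE:-, VALIDATE:-, TRANSFORM:P1(v=0,ok=F), EMIT:-] out:-; in:-
Tick 4: [PARSE:P2(v=17,ok=F), VALIDATE:-, TRANSFORM:-, EMIT:P1(v=0,ok=F)] out:-; in:P2
Tick 5: [PARSE:P3(v=15,ok=F), VALIDATE:P2(v=17,ok=F), TRANSFORM:-, EMIT:-] out:P1(v=0); in:P3
Tick 6: [PARSE:-, VALIDATE:P3(v=15,ok=T), TRANSFORM:P2(v=0,ok=F), EMIT:-] out:-; in:-
Tick 7: [PARSE:-, VALIDATE:-, TRANSFORM:P3(v=45,ok=T), EMIT:P2(v=0,ok=F)] out:-; in:-
Tick 8: [PARSE:-, VALIDATE:-, TRANSFORM:-, EMIT:P3(v=45,ok=T)] out:P2(v=0); in:-
Tick 9: [PARSE:-, VALIDATE:-, TRANSFORM:-, EMIT:-] out:P3(v=45); in:-
P1: arrives tick 1, valid=False (id=1, id%3=1), emit tick 5, final value 0

Answer: 5 0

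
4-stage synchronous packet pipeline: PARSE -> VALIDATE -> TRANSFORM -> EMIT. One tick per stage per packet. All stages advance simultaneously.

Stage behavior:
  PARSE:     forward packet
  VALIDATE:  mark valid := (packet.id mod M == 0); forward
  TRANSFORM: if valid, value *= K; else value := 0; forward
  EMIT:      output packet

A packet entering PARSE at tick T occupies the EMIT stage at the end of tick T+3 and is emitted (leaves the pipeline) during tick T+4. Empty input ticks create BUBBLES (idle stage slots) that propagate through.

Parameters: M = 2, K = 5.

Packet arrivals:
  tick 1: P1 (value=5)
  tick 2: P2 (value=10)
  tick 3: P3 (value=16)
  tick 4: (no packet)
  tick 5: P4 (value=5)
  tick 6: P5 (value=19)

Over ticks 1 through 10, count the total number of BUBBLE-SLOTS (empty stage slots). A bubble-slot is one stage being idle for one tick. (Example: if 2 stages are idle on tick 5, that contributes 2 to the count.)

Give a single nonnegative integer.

Tick 1: [PARSE:P1(v=5,ok=F), VALIDATE:-, TRANSFORM:-, EMIT:-] out:-; bubbles=3
Tick 2: [PARSE:P2(v=10,ok=F), VALIDATE:P1(v=5,ok=F), TRANSFORM:-, EMIT:-] out:-; bubbles=2
Tick 3: [PARSE:P3(v=16,ok=F), VALIDATE:P2(v=10,ok=T), TRANSFORM:P1(v=0,ok=F), EMIT:-] out:-; bubbles=1
Tick 4: [PARSE:-, VALIDATE:P3(v=16,ok=F), TRANSFORM:P2(v=50,ok=T), EMIT:P1(v=0,ok=F)] out:-; bubbles=1
Tick 5: [PARSE:P4(v=5,ok=F), VALIDATE:-, TRANSFORM:P3(v=0,ok=F), EMIT:P2(v=50,ok=T)] out:P1(v=0); bubbles=1
Tick 6: [PARSE:P5(v=19,ok=F), VALIDATE:P4(v=5,ok=T), TRANSFORM:-, EMIT:P3(v=0,ok=F)] out:P2(v=50); bubbles=1
Tick 7: [PARSE:-, VALIDATE:P5(v=19,ok=F), TRANSFORM:P4(v=25,ok=T), EMIT:-] out:P3(v=0); bubbles=2
Tick 8: [PARSE:-, VALIDATE:-, TRANSFORM:P5(v=0,ok=F), EMIT:P4(v=25,ok=T)] out:-; bubbles=2
Tick 9: [PARSE:-, VALIDATE:-, TRANSFORM:-, EMIT:P5(v=0,ok=F)] out:P4(v=25); bubbles=3
Tick 10: [PARSE:-, VALIDATE:-, TRANSFORM:-, EMIT:-] out:P5(v=0); bubbles=4
Total bubble-slots: 20

Answer: 20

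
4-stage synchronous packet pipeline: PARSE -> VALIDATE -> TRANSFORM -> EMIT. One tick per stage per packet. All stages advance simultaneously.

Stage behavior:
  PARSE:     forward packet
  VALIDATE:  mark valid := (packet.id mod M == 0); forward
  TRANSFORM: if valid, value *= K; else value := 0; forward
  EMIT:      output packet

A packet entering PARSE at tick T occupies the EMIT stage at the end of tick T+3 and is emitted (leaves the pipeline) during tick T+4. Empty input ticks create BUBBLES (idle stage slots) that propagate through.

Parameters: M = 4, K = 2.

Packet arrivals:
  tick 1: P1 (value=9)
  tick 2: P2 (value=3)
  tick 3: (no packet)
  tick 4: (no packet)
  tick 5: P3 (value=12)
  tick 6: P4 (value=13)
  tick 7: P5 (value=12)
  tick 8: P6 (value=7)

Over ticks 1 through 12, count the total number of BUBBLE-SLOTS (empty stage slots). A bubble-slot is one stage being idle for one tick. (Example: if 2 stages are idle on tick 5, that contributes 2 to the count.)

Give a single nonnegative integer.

Answer: 24

Derivation:
Tick 1: [PARSE:P1(v=9,ok=F), VALIDATE:-, TRANSFORM:-, EMIT:-] out:-; bubbles=3
Tick 2: [PARSE:P2(v=3,ok=F), VALIDATE:P1(v=9,ok=F), TRANSFORM:-, EMIT:-] out:-; bubbles=2
Tick 3: [PARSE:-, VALIDATE:P2(v=3,ok=F), TRANSFORM:P1(v=0,ok=F), EMIT:-] out:-; bubbles=2
Tick 4: [PARSE:-, VALIDATE:-, TRANSFORM:P2(v=0,ok=F), EMIT:P1(v=0,ok=F)] out:-; bubbles=2
Tick 5: [PARSE:P3(v=12,ok=F), VALIDATE:-, TRANSFORM:-, EMIT:P2(v=0,ok=F)] out:P1(v=0); bubbles=2
Tick 6: [PARSE:P4(v=13,ok=F), VALIDATE:P3(v=12,ok=F), TRANSFORM:-, EMIT:-] out:P2(v=0); bubbles=2
Tick 7: [PARSE:P5(v=12,ok=F), VALIDATE:P4(v=13,ok=T), TRANSFORM:P3(v=0,ok=F), EMIT:-] out:-; bubbles=1
Tick 8: [PARSE:P6(v=7,ok=F), VALIDATE:P5(v=12,ok=F), TRANSFORM:P4(v=26,ok=T), EMIT:P3(v=0,ok=F)] out:-; bubbles=0
Tick 9: [PARSE:-, VALIDATE:P6(v=7,ok=F), TRANSFORM:P5(v=0,ok=F), EMIT:P4(v=26,ok=T)] out:P3(v=0); bubbles=1
Tick 10: [PARSE:-, VALIDATE:-, TRANSFORM:P6(v=0,ok=F), EMIT:P5(v=0,ok=F)] out:P4(v=26); bubbles=2
Tick 11: [PARSE:-, VALIDATE:-, TRANSFORM:-, EMIT:P6(v=0,ok=F)] out:P5(v=0); bubbles=3
Tick 12: [PARSE:-, VALIDATE:-, TRANSFORM:-, EMIT:-] out:P6(v=0); bubbles=4
Total bubble-slots: 24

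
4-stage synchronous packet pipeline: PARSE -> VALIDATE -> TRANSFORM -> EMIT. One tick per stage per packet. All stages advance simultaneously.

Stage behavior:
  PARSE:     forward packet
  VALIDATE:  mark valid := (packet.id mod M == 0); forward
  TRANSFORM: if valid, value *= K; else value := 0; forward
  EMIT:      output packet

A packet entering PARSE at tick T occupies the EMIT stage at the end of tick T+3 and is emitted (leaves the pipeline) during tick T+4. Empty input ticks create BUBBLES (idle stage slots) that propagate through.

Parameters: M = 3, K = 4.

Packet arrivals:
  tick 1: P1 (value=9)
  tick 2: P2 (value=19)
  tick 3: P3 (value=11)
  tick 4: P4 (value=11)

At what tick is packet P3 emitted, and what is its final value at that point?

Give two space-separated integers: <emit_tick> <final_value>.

Answer: 7 44

Derivation:
Tick 1: [PARSE:P1(v=9,ok=F), VALIDATE:-, TRANSFORM:-, EMIT:-] out:-; in:P1
Tick 2: [PARSE:P2(v=19,ok=F), VALIDATE:P1(v=9,ok=F), TRANSFORM:-, EMIT:-] out:-; in:P2
Tick 3: [PARSE:P3(v=11,ok=F), VALIDATE:P2(v=19,ok=F), TRANSFORM:P1(v=0,ok=F), EMIT:-] out:-; in:P3
Tick 4: [PARSE:P4(v=11,ok=F), VALIDATE:P3(v=11,ok=T), TRANSFORM:P2(v=0,ok=F), EMIT:P1(v=0,ok=F)] out:-; in:P4
Tick 5: [PARSE:-, VALIDATE:P4(v=11,ok=F), TRANSFORM:P3(v=44,ok=T), EMIT:P2(v=0,ok=F)] out:P1(v=0); in:-
Tick 6: [PARSE:-, VALIDATE:-, TRANSFORM:P4(v=0,ok=F), EMIT:P3(v=44,ok=T)] out:P2(v=0); in:-
Tick 7: [PARSE:-, VALIDATE:-, TRANSFORM:-, EMIT:P4(v=0,ok=F)] out:P3(v=44); in:-
Tick 8: [PARSE:-, VALIDATE:-, TRANSFORM:-, EMIT:-] out:P4(v=0); in:-
P3: arrives tick 3, valid=True (id=3, id%3=0), emit tick 7, final value 44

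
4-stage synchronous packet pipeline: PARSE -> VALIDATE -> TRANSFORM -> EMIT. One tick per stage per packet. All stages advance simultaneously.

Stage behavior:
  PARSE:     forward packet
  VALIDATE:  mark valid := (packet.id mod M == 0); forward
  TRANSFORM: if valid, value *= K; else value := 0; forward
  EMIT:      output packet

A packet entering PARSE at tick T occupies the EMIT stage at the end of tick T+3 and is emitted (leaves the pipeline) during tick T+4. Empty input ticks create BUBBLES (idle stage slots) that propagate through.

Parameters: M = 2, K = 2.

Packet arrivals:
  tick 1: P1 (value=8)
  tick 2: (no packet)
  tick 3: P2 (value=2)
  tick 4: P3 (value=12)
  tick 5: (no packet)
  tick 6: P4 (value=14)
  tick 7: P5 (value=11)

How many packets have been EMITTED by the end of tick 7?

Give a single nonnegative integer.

Tick 1: [PARSE:P1(v=8,ok=F), VALIDATE:-, TRANSFORM:-, EMIT:-] out:-; in:P1
Tick 2: [PARSE:-, VALIDATE:P1(v=8,ok=F), TRANSFORM:-, EMIT:-] out:-; in:-
Tick 3: [PARSE:P2(v=2,ok=F), VALIDATE:-, TRANSFORM:P1(v=0,ok=F), EMIT:-] out:-; in:P2
Tick 4: [PARSE:P3(v=12,ok=F), VALIDATE:P2(v=2,ok=T), TRANSFORM:-, EMIT:P1(v=0,ok=F)] out:-; in:P3
Tick 5: [PARSE:-, VALIDATE:P3(v=12,ok=F), TRANSFORM:P2(v=4,ok=T), EMIT:-] out:P1(v=0); in:-
Tick 6: [PARSE:P4(v=14,ok=F), VALIDATE:-, TRANSFORM:P3(v=0,ok=F), EMIT:P2(v=4,ok=T)] out:-; in:P4
Tick 7: [PARSE:P5(v=11,ok=F), VALIDATE:P4(v=14,ok=T), TRANSFORM:-, EMIT:P3(v=0,ok=F)] out:P2(v=4); in:P5
Emitted by tick 7: ['P1', 'P2']

Answer: 2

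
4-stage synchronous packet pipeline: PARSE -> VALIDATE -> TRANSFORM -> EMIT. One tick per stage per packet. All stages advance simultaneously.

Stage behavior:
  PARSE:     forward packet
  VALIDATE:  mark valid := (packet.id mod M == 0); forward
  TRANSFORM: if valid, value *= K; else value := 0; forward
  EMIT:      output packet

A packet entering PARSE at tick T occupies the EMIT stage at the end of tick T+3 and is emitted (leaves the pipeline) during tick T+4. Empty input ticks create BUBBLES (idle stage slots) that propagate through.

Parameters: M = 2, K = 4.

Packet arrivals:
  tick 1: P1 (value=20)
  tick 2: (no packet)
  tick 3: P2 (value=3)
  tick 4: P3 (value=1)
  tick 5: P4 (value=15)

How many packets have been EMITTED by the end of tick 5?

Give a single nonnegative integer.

Tick 1: [PARSE:P1(v=20,ok=F), VALIDATE:-, TRANSFORM:-, EMIT:-] out:-; in:P1
Tick 2: [PARSE:-, VALIDATE:P1(v=20,ok=F), TRANSFORM:-, EMIT:-] out:-; in:-
Tick 3: [PARSE:P2(v=3,ok=F), VALIDATE:-, TRANSFORM:P1(v=0,ok=F), EMIT:-] out:-; in:P2
Tick 4: [PARSE:P3(v=1,ok=F), VALIDATE:P2(v=3,ok=T), TRANSFORM:-, EMIT:P1(v=0,ok=F)] out:-; in:P3
Tick 5: [PARSE:P4(v=15,ok=F), VALIDATE:P3(v=1,ok=F), TRANSFORM:P2(v=12,ok=T), EMIT:-] out:P1(v=0); in:P4
Emitted by tick 5: ['P1']

Answer: 1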